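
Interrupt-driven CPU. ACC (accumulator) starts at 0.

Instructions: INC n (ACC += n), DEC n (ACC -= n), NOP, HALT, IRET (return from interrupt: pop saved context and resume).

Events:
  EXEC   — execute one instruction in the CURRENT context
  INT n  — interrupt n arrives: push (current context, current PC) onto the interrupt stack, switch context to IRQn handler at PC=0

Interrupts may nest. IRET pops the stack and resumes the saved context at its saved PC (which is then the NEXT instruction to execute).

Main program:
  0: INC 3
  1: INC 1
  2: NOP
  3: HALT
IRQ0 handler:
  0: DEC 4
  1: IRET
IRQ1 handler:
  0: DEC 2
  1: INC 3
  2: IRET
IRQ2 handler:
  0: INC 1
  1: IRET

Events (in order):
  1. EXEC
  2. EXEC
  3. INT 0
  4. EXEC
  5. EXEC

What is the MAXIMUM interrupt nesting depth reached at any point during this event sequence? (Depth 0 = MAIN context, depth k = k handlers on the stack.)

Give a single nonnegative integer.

Event 1 (EXEC): [MAIN] PC=0: INC 3 -> ACC=3 [depth=0]
Event 2 (EXEC): [MAIN] PC=1: INC 1 -> ACC=4 [depth=0]
Event 3 (INT 0): INT 0 arrives: push (MAIN, PC=2), enter IRQ0 at PC=0 (depth now 1) [depth=1]
Event 4 (EXEC): [IRQ0] PC=0: DEC 4 -> ACC=0 [depth=1]
Event 5 (EXEC): [IRQ0] PC=1: IRET -> resume MAIN at PC=2 (depth now 0) [depth=0]
Max depth observed: 1

Answer: 1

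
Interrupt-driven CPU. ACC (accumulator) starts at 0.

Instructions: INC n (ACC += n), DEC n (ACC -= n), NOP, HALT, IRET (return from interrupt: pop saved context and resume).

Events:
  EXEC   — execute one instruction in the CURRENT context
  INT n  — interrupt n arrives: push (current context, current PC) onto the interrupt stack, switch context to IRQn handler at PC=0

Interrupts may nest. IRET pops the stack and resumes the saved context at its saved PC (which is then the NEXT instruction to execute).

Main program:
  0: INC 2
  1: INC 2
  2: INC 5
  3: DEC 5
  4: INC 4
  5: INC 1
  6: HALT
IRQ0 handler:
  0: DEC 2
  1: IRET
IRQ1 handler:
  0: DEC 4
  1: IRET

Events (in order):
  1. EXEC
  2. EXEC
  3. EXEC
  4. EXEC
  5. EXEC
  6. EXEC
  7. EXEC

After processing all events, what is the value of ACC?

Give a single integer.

Answer: 9

Derivation:
Event 1 (EXEC): [MAIN] PC=0: INC 2 -> ACC=2
Event 2 (EXEC): [MAIN] PC=1: INC 2 -> ACC=4
Event 3 (EXEC): [MAIN] PC=2: INC 5 -> ACC=9
Event 4 (EXEC): [MAIN] PC=3: DEC 5 -> ACC=4
Event 5 (EXEC): [MAIN] PC=4: INC 4 -> ACC=8
Event 6 (EXEC): [MAIN] PC=5: INC 1 -> ACC=9
Event 7 (EXEC): [MAIN] PC=6: HALT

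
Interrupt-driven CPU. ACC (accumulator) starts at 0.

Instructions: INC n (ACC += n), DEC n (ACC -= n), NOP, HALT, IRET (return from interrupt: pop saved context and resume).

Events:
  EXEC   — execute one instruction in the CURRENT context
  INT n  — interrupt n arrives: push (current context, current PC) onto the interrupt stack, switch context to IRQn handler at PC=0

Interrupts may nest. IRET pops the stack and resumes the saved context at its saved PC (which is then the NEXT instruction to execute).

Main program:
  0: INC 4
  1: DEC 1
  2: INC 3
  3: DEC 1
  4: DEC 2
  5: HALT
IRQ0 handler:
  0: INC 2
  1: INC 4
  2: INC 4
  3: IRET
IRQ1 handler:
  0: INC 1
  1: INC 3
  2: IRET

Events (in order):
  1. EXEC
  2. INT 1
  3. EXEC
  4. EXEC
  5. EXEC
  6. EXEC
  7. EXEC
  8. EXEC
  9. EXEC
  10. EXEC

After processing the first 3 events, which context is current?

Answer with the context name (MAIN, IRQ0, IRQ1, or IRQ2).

Event 1 (EXEC): [MAIN] PC=0: INC 4 -> ACC=4
Event 2 (INT 1): INT 1 arrives: push (MAIN, PC=1), enter IRQ1 at PC=0 (depth now 1)
Event 3 (EXEC): [IRQ1] PC=0: INC 1 -> ACC=5

Answer: IRQ1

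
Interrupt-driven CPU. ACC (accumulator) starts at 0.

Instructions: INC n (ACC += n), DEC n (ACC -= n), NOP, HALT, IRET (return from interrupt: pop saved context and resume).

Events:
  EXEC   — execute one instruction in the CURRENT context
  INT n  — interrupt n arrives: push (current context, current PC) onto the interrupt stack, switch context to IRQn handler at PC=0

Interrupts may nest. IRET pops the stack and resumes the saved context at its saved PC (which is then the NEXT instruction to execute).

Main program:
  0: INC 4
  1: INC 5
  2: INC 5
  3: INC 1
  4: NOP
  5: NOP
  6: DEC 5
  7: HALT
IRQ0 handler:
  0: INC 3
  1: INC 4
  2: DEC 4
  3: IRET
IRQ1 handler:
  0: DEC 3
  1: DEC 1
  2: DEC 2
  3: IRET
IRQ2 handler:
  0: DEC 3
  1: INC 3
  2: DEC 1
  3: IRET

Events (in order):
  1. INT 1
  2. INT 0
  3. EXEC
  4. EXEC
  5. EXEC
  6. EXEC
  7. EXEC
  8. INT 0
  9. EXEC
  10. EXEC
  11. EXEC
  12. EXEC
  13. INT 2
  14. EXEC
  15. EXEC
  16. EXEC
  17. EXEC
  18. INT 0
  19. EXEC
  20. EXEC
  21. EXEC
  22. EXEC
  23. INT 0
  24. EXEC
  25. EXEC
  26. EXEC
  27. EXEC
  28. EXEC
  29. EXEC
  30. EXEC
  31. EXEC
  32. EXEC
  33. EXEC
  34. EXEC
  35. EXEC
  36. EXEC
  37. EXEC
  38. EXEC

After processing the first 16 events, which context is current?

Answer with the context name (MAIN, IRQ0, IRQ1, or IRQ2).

Answer: IRQ2

Derivation:
Event 1 (INT 1): INT 1 arrives: push (MAIN, PC=0), enter IRQ1 at PC=0 (depth now 1)
Event 2 (INT 0): INT 0 arrives: push (IRQ1, PC=0), enter IRQ0 at PC=0 (depth now 2)
Event 3 (EXEC): [IRQ0] PC=0: INC 3 -> ACC=3
Event 4 (EXEC): [IRQ0] PC=1: INC 4 -> ACC=7
Event 5 (EXEC): [IRQ0] PC=2: DEC 4 -> ACC=3
Event 6 (EXEC): [IRQ0] PC=3: IRET -> resume IRQ1 at PC=0 (depth now 1)
Event 7 (EXEC): [IRQ1] PC=0: DEC 3 -> ACC=0
Event 8 (INT 0): INT 0 arrives: push (IRQ1, PC=1), enter IRQ0 at PC=0 (depth now 2)
Event 9 (EXEC): [IRQ0] PC=0: INC 3 -> ACC=3
Event 10 (EXEC): [IRQ0] PC=1: INC 4 -> ACC=7
Event 11 (EXEC): [IRQ0] PC=2: DEC 4 -> ACC=3
Event 12 (EXEC): [IRQ0] PC=3: IRET -> resume IRQ1 at PC=1 (depth now 1)
Event 13 (INT 2): INT 2 arrives: push (IRQ1, PC=1), enter IRQ2 at PC=0 (depth now 2)
Event 14 (EXEC): [IRQ2] PC=0: DEC 3 -> ACC=0
Event 15 (EXEC): [IRQ2] PC=1: INC 3 -> ACC=3
Event 16 (EXEC): [IRQ2] PC=2: DEC 1 -> ACC=2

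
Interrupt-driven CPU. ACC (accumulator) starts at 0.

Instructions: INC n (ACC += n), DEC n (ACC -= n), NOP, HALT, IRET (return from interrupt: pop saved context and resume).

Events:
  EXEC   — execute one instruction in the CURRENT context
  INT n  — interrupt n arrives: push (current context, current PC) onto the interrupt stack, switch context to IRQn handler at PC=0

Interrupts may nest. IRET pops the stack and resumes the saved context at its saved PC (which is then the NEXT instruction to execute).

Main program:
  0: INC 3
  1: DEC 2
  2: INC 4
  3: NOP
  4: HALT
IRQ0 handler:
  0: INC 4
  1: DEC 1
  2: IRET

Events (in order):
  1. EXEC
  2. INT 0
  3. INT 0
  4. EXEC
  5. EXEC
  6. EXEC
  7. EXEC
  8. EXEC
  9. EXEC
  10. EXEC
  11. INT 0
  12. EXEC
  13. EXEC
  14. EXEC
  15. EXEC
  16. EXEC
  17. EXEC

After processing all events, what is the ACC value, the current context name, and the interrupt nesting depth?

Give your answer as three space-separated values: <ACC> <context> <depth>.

Event 1 (EXEC): [MAIN] PC=0: INC 3 -> ACC=3
Event 2 (INT 0): INT 0 arrives: push (MAIN, PC=1), enter IRQ0 at PC=0 (depth now 1)
Event 3 (INT 0): INT 0 arrives: push (IRQ0, PC=0), enter IRQ0 at PC=0 (depth now 2)
Event 4 (EXEC): [IRQ0] PC=0: INC 4 -> ACC=7
Event 5 (EXEC): [IRQ0] PC=1: DEC 1 -> ACC=6
Event 6 (EXEC): [IRQ0] PC=2: IRET -> resume IRQ0 at PC=0 (depth now 1)
Event 7 (EXEC): [IRQ0] PC=0: INC 4 -> ACC=10
Event 8 (EXEC): [IRQ0] PC=1: DEC 1 -> ACC=9
Event 9 (EXEC): [IRQ0] PC=2: IRET -> resume MAIN at PC=1 (depth now 0)
Event 10 (EXEC): [MAIN] PC=1: DEC 2 -> ACC=7
Event 11 (INT 0): INT 0 arrives: push (MAIN, PC=2), enter IRQ0 at PC=0 (depth now 1)
Event 12 (EXEC): [IRQ0] PC=0: INC 4 -> ACC=11
Event 13 (EXEC): [IRQ0] PC=1: DEC 1 -> ACC=10
Event 14 (EXEC): [IRQ0] PC=2: IRET -> resume MAIN at PC=2 (depth now 0)
Event 15 (EXEC): [MAIN] PC=2: INC 4 -> ACC=14
Event 16 (EXEC): [MAIN] PC=3: NOP
Event 17 (EXEC): [MAIN] PC=4: HALT

Answer: 14 MAIN 0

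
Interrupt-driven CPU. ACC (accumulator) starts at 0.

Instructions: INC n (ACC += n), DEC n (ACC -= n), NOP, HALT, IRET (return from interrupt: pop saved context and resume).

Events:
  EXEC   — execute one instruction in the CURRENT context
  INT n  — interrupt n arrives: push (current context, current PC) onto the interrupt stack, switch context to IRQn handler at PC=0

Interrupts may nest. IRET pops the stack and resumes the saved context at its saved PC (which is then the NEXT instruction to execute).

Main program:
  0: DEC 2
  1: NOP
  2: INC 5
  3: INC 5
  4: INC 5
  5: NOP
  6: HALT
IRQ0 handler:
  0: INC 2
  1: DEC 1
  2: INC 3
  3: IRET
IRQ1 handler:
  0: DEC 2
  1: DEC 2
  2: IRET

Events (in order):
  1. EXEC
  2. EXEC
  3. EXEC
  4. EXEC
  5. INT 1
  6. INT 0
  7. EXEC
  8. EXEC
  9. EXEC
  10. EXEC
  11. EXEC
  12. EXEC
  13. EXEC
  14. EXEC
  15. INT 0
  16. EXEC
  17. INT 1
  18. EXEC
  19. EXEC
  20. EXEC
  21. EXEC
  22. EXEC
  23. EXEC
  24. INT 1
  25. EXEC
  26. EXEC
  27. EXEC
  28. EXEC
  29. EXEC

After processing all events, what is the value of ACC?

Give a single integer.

Event 1 (EXEC): [MAIN] PC=0: DEC 2 -> ACC=-2
Event 2 (EXEC): [MAIN] PC=1: NOP
Event 3 (EXEC): [MAIN] PC=2: INC 5 -> ACC=3
Event 4 (EXEC): [MAIN] PC=3: INC 5 -> ACC=8
Event 5 (INT 1): INT 1 arrives: push (MAIN, PC=4), enter IRQ1 at PC=0 (depth now 1)
Event 6 (INT 0): INT 0 arrives: push (IRQ1, PC=0), enter IRQ0 at PC=0 (depth now 2)
Event 7 (EXEC): [IRQ0] PC=0: INC 2 -> ACC=10
Event 8 (EXEC): [IRQ0] PC=1: DEC 1 -> ACC=9
Event 9 (EXEC): [IRQ0] PC=2: INC 3 -> ACC=12
Event 10 (EXEC): [IRQ0] PC=3: IRET -> resume IRQ1 at PC=0 (depth now 1)
Event 11 (EXEC): [IRQ1] PC=0: DEC 2 -> ACC=10
Event 12 (EXEC): [IRQ1] PC=1: DEC 2 -> ACC=8
Event 13 (EXEC): [IRQ1] PC=2: IRET -> resume MAIN at PC=4 (depth now 0)
Event 14 (EXEC): [MAIN] PC=4: INC 5 -> ACC=13
Event 15 (INT 0): INT 0 arrives: push (MAIN, PC=5), enter IRQ0 at PC=0 (depth now 1)
Event 16 (EXEC): [IRQ0] PC=0: INC 2 -> ACC=15
Event 17 (INT 1): INT 1 arrives: push (IRQ0, PC=1), enter IRQ1 at PC=0 (depth now 2)
Event 18 (EXEC): [IRQ1] PC=0: DEC 2 -> ACC=13
Event 19 (EXEC): [IRQ1] PC=1: DEC 2 -> ACC=11
Event 20 (EXEC): [IRQ1] PC=2: IRET -> resume IRQ0 at PC=1 (depth now 1)
Event 21 (EXEC): [IRQ0] PC=1: DEC 1 -> ACC=10
Event 22 (EXEC): [IRQ0] PC=2: INC 3 -> ACC=13
Event 23 (EXEC): [IRQ0] PC=3: IRET -> resume MAIN at PC=5 (depth now 0)
Event 24 (INT 1): INT 1 arrives: push (MAIN, PC=5), enter IRQ1 at PC=0 (depth now 1)
Event 25 (EXEC): [IRQ1] PC=0: DEC 2 -> ACC=11
Event 26 (EXEC): [IRQ1] PC=1: DEC 2 -> ACC=9
Event 27 (EXEC): [IRQ1] PC=2: IRET -> resume MAIN at PC=5 (depth now 0)
Event 28 (EXEC): [MAIN] PC=5: NOP
Event 29 (EXEC): [MAIN] PC=6: HALT

Answer: 9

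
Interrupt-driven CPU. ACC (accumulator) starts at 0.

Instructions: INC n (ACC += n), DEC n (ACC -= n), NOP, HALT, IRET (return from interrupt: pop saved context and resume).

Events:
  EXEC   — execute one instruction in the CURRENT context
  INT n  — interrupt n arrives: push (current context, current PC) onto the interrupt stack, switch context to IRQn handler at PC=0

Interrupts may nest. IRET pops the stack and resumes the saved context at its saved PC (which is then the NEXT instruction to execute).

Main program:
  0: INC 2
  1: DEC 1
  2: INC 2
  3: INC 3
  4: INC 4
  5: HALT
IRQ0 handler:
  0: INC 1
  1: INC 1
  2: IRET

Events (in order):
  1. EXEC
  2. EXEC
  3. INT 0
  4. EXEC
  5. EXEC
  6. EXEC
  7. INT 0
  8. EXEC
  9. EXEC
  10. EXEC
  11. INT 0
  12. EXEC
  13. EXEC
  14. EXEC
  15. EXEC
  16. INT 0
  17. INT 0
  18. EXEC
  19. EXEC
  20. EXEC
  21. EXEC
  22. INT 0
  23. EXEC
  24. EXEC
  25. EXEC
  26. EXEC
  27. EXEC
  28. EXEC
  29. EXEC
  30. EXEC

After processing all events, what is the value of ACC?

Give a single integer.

Event 1 (EXEC): [MAIN] PC=0: INC 2 -> ACC=2
Event 2 (EXEC): [MAIN] PC=1: DEC 1 -> ACC=1
Event 3 (INT 0): INT 0 arrives: push (MAIN, PC=2), enter IRQ0 at PC=0 (depth now 1)
Event 4 (EXEC): [IRQ0] PC=0: INC 1 -> ACC=2
Event 5 (EXEC): [IRQ0] PC=1: INC 1 -> ACC=3
Event 6 (EXEC): [IRQ0] PC=2: IRET -> resume MAIN at PC=2 (depth now 0)
Event 7 (INT 0): INT 0 arrives: push (MAIN, PC=2), enter IRQ0 at PC=0 (depth now 1)
Event 8 (EXEC): [IRQ0] PC=0: INC 1 -> ACC=4
Event 9 (EXEC): [IRQ0] PC=1: INC 1 -> ACC=5
Event 10 (EXEC): [IRQ0] PC=2: IRET -> resume MAIN at PC=2 (depth now 0)
Event 11 (INT 0): INT 0 arrives: push (MAIN, PC=2), enter IRQ0 at PC=0 (depth now 1)
Event 12 (EXEC): [IRQ0] PC=0: INC 1 -> ACC=6
Event 13 (EXEC): [IRQ0] PC=1: INC 1 -> ACC=7
Event 14 (EXEC): [IRQ0] PC=2: IRET -> resume MAIN at PC=2 (depth now 0)
Event 15 (EXEC): [MAIN] PC=2: INC 2 -> ACC=9
Event 16 (INT 0): INT 0 arrives: push (MAIN, PC=3), enter IRQ0 at PC=0 (depth now 1)
Event 17 (INT 0): INT 0 arrives: push (IRQ0, PC=0), enter IRQ0 at PC=0 (depth now 2)
Event 18 (EXEC): [IRQ0] PC=0: INC 1 -> ACC=10
Event 19 (EXEC): [IRQ0] PC=1: INC 1 -> ACC=11
Event 20 (EXEC): [IRQ0] PC=2: IRET -> resume IRQ0 at PC=0 (depth now 1)
Event 21 (EXEC): [IRQ0] PC=0: INC 1 -> ACC=12
Event 22 (INT 0): INT 0 arrives: push (IRQ0, PC=1), enter IRQ0 at PC=0 (depth now 2)
Event 23 (EXEC): [IRQ0] PC=0: INC 1 -> ACC=13
Event 24 (EXEC): [IRQ0] PC=1: INC 1 -> ACC=14
Event 25 (EXEC): [IRQ0] PC=2: IRET -> resume IRQ0 at PC=1 (depth now 1)
Event 26 (EXEC): [IRQ0] PC=1: INC 1 -> ACC=15
Event 27 (EXEC): [IRQ0] PC=2: IRET -> resume MAIN at PC=3 (depth now 0)
Event 28 (EXEC): [MAIN] PC=3: INC 3 -> ACC=18
Event 29 (EXEC): [MAIN] PC=4: INC 4 -> ACC=22
Event 30 (EXEC): [MAIN] PC=5: HALT

Answer: 22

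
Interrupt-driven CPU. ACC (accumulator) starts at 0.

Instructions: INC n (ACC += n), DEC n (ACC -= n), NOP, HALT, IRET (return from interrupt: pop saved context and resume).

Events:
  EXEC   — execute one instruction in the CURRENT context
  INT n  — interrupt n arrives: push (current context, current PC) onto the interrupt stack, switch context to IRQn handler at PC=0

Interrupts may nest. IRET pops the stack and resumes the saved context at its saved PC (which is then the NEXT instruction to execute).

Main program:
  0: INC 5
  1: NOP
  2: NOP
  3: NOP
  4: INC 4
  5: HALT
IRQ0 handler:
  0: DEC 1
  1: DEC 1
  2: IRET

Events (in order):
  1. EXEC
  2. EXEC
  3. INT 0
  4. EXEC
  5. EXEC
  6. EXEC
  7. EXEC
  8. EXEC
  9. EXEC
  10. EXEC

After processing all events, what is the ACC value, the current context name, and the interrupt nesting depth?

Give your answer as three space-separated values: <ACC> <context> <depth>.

Event 1 (EXEC): [MAIN] PC=0: INC 5 -> ACC=5
Event 2 (EXEC): [MAIN] PC=1: NOP
Event 3 (INT 0): INT 0 arrives: push (MAIN, PC=2), enter IRQ0 at PC=0 (depth now 1)
Event 4 (EXEC): [IRQ0] PC=0: DEC 1 -> ACC=4
Event 5 (EXEC): [IRQ0] PC=1: DEC 1 -> ACC=3
Event 6 (EXEC): [IRQ0] PC=2: IRET -> resume MAIN at PC=2 (depth now 0)
Event 7 (EXEC): [MAIN] PC=2: NOP
Event 8 (EXEC): [MAIN] PC=3: NOP
Event 9 (EXEC): [MAIN] PC=4: INC 4 -> ACC=7
Event 10 (EXEC): [MAIN] PC=5: HALT

Answer: 7 MAIN 0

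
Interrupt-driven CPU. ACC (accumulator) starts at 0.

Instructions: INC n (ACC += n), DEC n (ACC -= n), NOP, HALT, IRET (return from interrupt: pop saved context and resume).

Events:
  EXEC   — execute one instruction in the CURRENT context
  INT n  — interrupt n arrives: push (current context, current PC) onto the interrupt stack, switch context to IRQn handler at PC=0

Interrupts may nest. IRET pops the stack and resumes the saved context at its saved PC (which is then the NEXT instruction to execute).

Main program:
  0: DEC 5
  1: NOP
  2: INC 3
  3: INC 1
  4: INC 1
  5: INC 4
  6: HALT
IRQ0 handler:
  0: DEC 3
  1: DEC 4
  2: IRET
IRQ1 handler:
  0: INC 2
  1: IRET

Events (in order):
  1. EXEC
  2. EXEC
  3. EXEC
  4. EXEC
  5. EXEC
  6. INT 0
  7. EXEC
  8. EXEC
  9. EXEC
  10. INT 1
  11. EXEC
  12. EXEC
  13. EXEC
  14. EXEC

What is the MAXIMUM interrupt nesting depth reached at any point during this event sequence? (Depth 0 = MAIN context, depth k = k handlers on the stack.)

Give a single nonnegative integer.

Event 1 (EXEC): [MAIN] PC=0: DEC 5 -> ACC=-5 [depth=0]
Event 2 (EXEC): [MAIN] PC=1: NOP [depth=0]
Event 3 (EXEC): [MAIN] PC=2: INC 3 -> ACC=-2 [depth=0]
Event 4 (EXEC): [MAIN] PC=3: INC 1 -> ACC=-1 [depth=0]
Event 5 (EXEC): [MAIN] PC=4: INC 1 -> ACC=0 [depth=0]
Event 6 (INT 0): INT 0 arrives: push (MAIN, PC=5), enter IRQ0 at PC=0 (depth now 1) [depth=1]
Event 7 (EXEC): [IRQ0] PC=0: DEC 3 -> ACC=-3 [depth=1]
Event 8 (EXEC): [IRQ0] PC=1: DEC 4 -> ACC=-7 [depth=1]
Event 9 (EXEC): [IRQ0] PC=2: IRET -> resume MAIN at PC=5 (depth now 0) [depth=0]
Event 10 (INT 1): INT 1 arrives: push (MAIN, PC=5), enter IRQ1 at PC=0 (depth now 1) [depth=1]
Event 11 (EXEC): [IRQ1] PC=0: INC 2 -> ACC=-5 [depth=1]
Event 12 (EXEC): [IRQ1] PC=1: IRET -> resume MAIN at PC=5 (depth now 0) [depth=0]
Event 13 (EXEC): [MAIN] PC=5: INC 4 -> ACC=-1 [depth=0]
Event 14 (EXEC): [MAIN] PC=6: HALT [depth=0]
Max depth observed: 1

Answer: 1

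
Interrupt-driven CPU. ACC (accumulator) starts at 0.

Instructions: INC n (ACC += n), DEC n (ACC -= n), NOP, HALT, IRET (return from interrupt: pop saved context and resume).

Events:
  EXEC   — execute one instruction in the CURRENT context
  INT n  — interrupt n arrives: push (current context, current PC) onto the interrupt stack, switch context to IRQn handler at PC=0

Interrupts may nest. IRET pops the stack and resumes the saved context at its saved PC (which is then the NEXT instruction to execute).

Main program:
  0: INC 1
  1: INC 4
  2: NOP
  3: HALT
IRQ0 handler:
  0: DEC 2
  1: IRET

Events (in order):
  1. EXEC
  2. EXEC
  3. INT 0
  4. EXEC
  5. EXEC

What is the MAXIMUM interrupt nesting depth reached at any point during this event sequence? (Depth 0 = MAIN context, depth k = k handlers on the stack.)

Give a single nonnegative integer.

Event 1 (EXEC): [MAIN] PC=0: INC 1 -> ACC=1 [depth=0]
Event 2 (EXEC): [MAIN] PC=1: INC 4 -> ACC=5 [depth=0]
Event 3 (INT 0): INT 0 arrives: push (MAIN, PC=2), enter IRQ0 at PC=0 (depth now 1) [depth=1]
Event 4 (EXEC): [IRQ0] PC=0: DEC 2 -> ACC=3 [depth=1]
Event 5 (EXEC): [IRQ0] PC=1: IRET -> resume MAIN at PC=2 (depth now 0) [depth=0]
Max depth observed: 1

Answer: 1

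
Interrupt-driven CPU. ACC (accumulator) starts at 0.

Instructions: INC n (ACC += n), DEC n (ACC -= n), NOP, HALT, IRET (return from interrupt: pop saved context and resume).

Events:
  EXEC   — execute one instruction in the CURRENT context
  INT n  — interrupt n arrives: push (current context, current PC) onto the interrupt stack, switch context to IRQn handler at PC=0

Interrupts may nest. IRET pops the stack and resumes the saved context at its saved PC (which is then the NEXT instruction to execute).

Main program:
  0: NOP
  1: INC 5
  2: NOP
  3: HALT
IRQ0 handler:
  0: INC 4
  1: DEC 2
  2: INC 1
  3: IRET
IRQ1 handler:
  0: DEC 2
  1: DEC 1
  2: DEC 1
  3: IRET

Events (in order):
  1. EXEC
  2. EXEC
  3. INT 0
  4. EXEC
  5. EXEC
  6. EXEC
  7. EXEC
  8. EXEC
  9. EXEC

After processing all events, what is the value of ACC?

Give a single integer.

Answer: 8

Derivation:
Event 1 (EXEC): [MAIN] PC=0: NOP
Event 2 (EXEC): [MAIN] PC=1: INC 5 -> ACC=5
Event 3 (INT 0): INT 0 arrives: push (MAIN, PC=2), enter IRQ0 at PC=0 (depth now 1)
Event 4 (EXEC): [IRQ0] PC=0: INC 4 -> ACC=9
Event 5 (EXEC): [IRQ0] PC=1: DEC 2 -> ACC=7
Event 6 (EXEC): [IRQ0] PC=2: INC 1 -> ACC=8
Event 7 (EXEC): [IRQ0] PC=3: IRET -> resume MAIN at PC=2 (depth now 0)
Event 8 (EXEC): [MAIN] PC=2: NOP
Event 9 (EXEC): [MAIN] PC=3: HALT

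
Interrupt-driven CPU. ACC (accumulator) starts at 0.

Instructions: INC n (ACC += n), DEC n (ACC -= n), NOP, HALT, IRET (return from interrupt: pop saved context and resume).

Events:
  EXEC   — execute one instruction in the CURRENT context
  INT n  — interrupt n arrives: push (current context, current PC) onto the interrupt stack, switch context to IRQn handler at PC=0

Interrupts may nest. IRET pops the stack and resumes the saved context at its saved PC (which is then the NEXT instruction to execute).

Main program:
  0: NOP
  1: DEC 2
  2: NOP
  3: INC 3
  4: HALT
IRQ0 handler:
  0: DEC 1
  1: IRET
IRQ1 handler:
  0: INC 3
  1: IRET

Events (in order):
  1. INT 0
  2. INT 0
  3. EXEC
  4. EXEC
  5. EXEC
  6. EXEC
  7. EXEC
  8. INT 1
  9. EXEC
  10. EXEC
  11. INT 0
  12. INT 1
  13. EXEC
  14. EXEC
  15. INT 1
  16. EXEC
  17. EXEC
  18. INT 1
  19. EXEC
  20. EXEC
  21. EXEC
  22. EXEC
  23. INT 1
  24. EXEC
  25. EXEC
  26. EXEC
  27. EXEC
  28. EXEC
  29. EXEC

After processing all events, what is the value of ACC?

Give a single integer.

Answer: 13

Derivation:
Event 1 (INT 0): INT 0 arrives: push (MAIN, PC=0), enter IRQ0 at PC=0 (depth now 1)
Event 2 (INT 0): INT 0 arrives: push (IRQ0, PC=0), enter IRQ0 at PC=0 (depth now 2)
Event 3 (EXEC): [IRQ0] PC=0: DEC 1 -> ACC=-1
Event 4 (EXEC): [IRQ0] PC=1: IRET -> resume IRQ0 at PC=0 (depth now 1)
Event 5 (EXEC): [IRQ0] PC=0: DEC 1 -> ACC=-2
Event 6 (EXEC): [IRQ0] PC=1: IRET -> resume MAIN at PC=0 (depth now 0)
Event 7 (EXEC): [MAIN] PC=0: NOP
Event 8 (INT 1): INT 1 arrives: push (MAIN, PC=1), enter IRQ1 at PC=0 (depth now 1)
Event 9 (EXEC): [IRQ1] PC=0: INC 3 -> ACC=1
Event 10 (EXEC): [IRQ1] PC=1: IRET -> resume MAIN at PC=1 (depth now 0)
Event 11 (INT 0): INT 0 arrives: push (MAIN, PC=1), enter IRQ0 at PC=0 (depth now 1)
Event 12 (INT 1): INT 1 arrives: push (IRQ0, PC=0), enter IRQ1 at PC=0 (depth now 2)
Event 13 (EXEC): [IRQ1] PC=0: INC 3 -> ACC=4
Event 14 (EXEC): [IRQ1] PC=1: IRET -> resume IRQ0 at PC=0 (depth now 1)
Event 15 (INT 1): INT 1 arrives: push (IRQ0, PC=0), enter IRQ1 at PC=0 (depth now 2)
Event 16 (EXEC): [IRQ1] PC=0: INC 3 -> ACC=7
Event 17 (EXEC): [IRQ1] PC=1: IRET -> resume IRQ0 at PC=0 (depth now 1)
Event 18 (INT 1): INT 1 arrives: push (IRQ0, PC=0), enter IRQ1 at PC=0 (depth now 2)
Event 19 (EXEC): [IRQ1] PC=0: INC 3 -> ACC=10
Event 20 (EXEC): [IRQ1] PC=1: IRET -> resume IRQ0 at PC=0 (depth now 1)
Event 21 (EXEC): [IRQ0] PC=0: DEC 1 -> ACC=9
Event 22 (EXEC): [IRQ0] PC=1: IRET -> resume MAIN at PC=1 (depth now 0)
Event 23 (INT 1): INT 1 arrives: push (MAIN, PC=1), enter IRQ1 at PC=0 (depth now 1)
Event 24 (EXEC): [IRQ1] PC=0: INC 3 -> ACC=12
Event 25 (EXEC): [IRQ1] PC=1: IRET -> resume MAIN at PC=1 (depth now 0)
Event 26 (EXEC): [MAIN] PC=1: DEC 2 -> ACC=10
Event 27 (EXEC): [MAIN] PC=2: NOP
Event 28 (EXEC): [MAIN] PC=3: INC 3 -> ACC=13
Event 29 (EXEC): [MAIN] PC=4: HALT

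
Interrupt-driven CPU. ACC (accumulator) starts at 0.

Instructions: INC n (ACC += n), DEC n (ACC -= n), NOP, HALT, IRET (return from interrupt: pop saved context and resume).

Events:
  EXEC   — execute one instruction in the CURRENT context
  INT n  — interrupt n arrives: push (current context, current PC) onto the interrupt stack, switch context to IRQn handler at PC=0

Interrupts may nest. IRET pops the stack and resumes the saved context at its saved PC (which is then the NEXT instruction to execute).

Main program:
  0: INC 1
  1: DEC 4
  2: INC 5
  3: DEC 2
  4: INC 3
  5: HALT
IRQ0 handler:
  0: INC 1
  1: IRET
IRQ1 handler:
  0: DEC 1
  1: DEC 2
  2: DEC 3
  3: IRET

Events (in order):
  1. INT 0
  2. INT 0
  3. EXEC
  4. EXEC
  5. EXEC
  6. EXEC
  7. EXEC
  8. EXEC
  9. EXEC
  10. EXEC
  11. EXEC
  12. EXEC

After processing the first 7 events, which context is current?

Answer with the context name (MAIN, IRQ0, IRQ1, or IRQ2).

Answer: MAIN

Derivation:
Event 1 (INT 0): INT 0 arrives: push (MAIN, PC=0), enter IRQ0 at PC=0 (depth now 1)
Event 2 (INT 0): INT 0 arrives: push (IRQ0, PC=0), enter IRQ0 at PC=0 (depth now 2)
Event 3 (EXEC): [IRQ0] PC=0: INC 1 -> ACC=1
Event 4 (EXEC): [IRQ0] PC=1: IRET -> resume IRQ0 at PC=0 (depth now 1)
Event 5 (EXEC): [IRQ0] PC=0: INC 1 -> ACC=2
Event 6 (EXEC): [IRQ0] PC=1: IRET -> resume MAIN at PC=0 (depth now 0)
Event 7 (EXEC): [MAIN] PC=0: INC 1 -> ACC=3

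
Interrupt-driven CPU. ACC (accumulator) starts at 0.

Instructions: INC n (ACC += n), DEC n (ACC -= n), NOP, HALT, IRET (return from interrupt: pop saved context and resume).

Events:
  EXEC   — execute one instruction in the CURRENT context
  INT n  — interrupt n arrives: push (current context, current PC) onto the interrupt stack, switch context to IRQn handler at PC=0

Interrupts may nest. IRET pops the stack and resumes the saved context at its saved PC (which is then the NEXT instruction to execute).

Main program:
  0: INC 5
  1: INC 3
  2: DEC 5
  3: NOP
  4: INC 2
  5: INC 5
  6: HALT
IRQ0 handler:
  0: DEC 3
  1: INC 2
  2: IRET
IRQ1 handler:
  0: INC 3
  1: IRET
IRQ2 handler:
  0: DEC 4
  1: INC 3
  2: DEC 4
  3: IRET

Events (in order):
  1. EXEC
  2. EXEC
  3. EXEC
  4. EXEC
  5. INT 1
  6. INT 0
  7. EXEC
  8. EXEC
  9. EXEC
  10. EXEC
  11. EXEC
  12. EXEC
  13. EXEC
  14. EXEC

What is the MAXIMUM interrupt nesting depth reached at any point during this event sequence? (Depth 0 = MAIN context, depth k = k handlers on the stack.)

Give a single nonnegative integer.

Event 1 (EXEC): [MAIN] PC=0: INC 5 -> ACC=5 [depth=0]
Event 2 (EXEC): [MAIN] PC=1: INC 3 -> ACC=8 [depth=0]
Event 3 (EXEC): [MAIN] PC=2: DEC 5 -> ACC=3 [depth=0]
Event 4 (EXEC): [MAIN] PC=3: NOP [depth=0]
Event 5 (INT 1): INT 1 arrives: push (MAIN, PC=4), enter IRQ1 at PC=0 (depth now 1) [depth=1]
Event 6 (INT 0): INT 0 arrives: push (IRQ1, PC=0), enter IRQ0 at PC=0 (depth now 2) [depth=2]
Event 7 (EXEC): [IRQ0] PC=0: DEC 3 -> ACC=0 [depth=2]
Event 8 (EXEC): [IRQ0] PC=1: INC 2 -> ACC=2 [depth=2]
Event 9 (EXEC): [IRQ0] PC=2: IRET -> resume IRQ1 at PC=0 (depth now 1) [depth=1]
Event 10 (EXEC): [IRQ1] PC=0: INC 3 -> ACC=5 [depth=1]
Event 11 (EXEC): [IRQ1] PC=1: IRET -> resume MAIN at PC=4 (depth now 0) [depth=0]
Event 12 (EXEC): [MAIN] PC=4: INC 2 -> ACC=7 [depth=0]
Event 13 (EXEC): [MAIN] PC=5: INC 5 -> ACC=12 [depth=0]
Event 14 (EXEC): [MAIN] PC=6: HALT [depth=0]
Max depth observed: 2

Answer: 2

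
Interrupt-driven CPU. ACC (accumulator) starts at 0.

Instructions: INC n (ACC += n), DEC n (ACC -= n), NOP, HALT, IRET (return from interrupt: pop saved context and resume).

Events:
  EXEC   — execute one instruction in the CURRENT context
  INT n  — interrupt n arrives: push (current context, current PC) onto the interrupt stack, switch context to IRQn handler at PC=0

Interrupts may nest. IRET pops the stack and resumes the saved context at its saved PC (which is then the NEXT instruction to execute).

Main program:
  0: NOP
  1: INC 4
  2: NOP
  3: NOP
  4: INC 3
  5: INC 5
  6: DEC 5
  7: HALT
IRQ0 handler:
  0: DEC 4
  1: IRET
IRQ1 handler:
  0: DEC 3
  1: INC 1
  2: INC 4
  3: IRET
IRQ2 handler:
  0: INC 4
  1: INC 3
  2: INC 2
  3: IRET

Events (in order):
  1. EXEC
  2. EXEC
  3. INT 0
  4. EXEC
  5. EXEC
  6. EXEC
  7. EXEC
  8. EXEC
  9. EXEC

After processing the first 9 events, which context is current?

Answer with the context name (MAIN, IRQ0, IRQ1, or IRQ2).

Answer: MAIN

Derivation:
Event 1 (EXEC): [MAIN] PC=0: NOP
Event 2 (EXEC): [MAIN] PC=1: INC 4 -> ACC=4
Event 3 (INT 0): INT 0 arrives: push (MAIN, PC=2), enter IRQ0 at PC=0 (depth now 1)
Event 4 (EXEC): [IRQ0] PC=0: DEC 4 -> ACC=0
Event 5 (EXEC): [IRQ0] PC=1: IRET -> resume MAIN at PC=2 (depth now 0)
Event 6 (EXEC): [MAIN] PC=2: NOP
Event 7 (EXEC): [MAIN] PC=3: NOP
Event 8 (EXEC): [MAIN] PC=4: INC 3 -> ACC=3
Event 9 (EXEC): [MAIN] PC=5: INC 5 -> ACC=8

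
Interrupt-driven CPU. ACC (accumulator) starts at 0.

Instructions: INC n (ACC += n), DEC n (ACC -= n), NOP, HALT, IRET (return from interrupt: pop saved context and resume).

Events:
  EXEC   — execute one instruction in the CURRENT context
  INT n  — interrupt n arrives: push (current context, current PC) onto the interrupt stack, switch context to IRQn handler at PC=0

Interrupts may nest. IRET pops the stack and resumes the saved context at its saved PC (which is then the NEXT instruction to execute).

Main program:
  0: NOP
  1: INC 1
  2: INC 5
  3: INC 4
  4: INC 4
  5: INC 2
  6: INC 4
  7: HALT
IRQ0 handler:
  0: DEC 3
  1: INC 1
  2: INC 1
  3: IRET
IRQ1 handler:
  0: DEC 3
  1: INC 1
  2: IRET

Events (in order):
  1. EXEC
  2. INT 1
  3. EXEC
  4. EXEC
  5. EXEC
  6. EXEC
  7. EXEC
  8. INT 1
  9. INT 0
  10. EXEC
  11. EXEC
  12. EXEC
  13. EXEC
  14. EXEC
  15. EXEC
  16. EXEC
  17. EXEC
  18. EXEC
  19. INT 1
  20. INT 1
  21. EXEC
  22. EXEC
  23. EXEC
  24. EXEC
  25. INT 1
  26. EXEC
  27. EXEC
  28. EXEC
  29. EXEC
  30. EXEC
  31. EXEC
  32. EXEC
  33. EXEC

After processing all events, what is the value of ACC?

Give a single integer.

Answer: 9

Derivation:
Event 1 (EXEC): [MAIN] PC=0: NOP
Event 2 (INT 1): INT 1 arrives: push (MAIN, PC=1), enter IRQ1 at PC=0 (depth now 1)
Event 3 (EXEC): [IRQ1] PC=0: DEC 3 -> ACC=-3
Event 4 (EXEC): [IRQ1] PC=1: INC 1 -> ACC=-2
Event 5 (EXEC): [IRQ1] PC=2: IRET -> resume MAIN at PC=1 (depth now 0)
Event 6 (EXEC): [MAIN] PC=1: INC 1 -> ACC=-1
Event 7 (EXEC): [MAIN] PC=2: INC 5 -> ACC=4
Event 8 (INT 1): INT 1 arrives: push (MAIN, PC=3), enter IRQ1 at PC=0 (depth now 1)
Event 9 (INT 0): INT 0 arrives: push (IRQ1, PC=0), enter IRQ0 at PC=0 (depth now 2)
Event 10 (EXEC): [IRQ0] PC=0: DEC 3 -> ACC=1
Event 11 (EXEC): [IRQ0] PC=1: INC 1 -> ACC=2
Event 12 (EXEC): [IRQ0] PC=2: INC 1 -> ACC=3
Event 13 (EXEC): [IRQ0] PC=3: IRET -> resume IRQ1 at PC=0 (depth now 1)
Event 14 (EXEC): [IRQ1] PC=0: DEC 3 -> ACC=0
Event 15 (EXEC): [IRQ1] PC=1: INC 1 -> ACC=1
Event 16 (EXEC): [IRQ1] PC=2: IRET -> resume MAIN at PC=3 (depth now 0)
Event 17 (EXEC): [MAIN] PC=3: INC 4 -> ACC=5
Event 18 (EXEC): [MAIN] PC=4: INC 4 -> ACC=9
Event 19 (INT 1): INT 1 arrives: push (MAIN, PC=5), enter IRQ1 at PC=0 (depth now 1)
Event 20 (INT 1): INT 1 arrives: push (IRQ1, PC=0), enter IRQ1 at PC=0 (depth now 2)
Event 21 (EXEC): [IRQ1] PC=0: DEC 3 -> ACC=6
Event 22 (EXEC): [IRQ1] PC=1: INC 1 -> ACC=7
Event 23 (EXEC): [IRQ1] PC=2: IRET -> resume IRQ1 at PC=0 (depth now 1)
Event 24 (EXEC): [IRQ1] PC=0: DEC 3 -> ACC=4
Event 25 (INT 1): INT 1 arrives: push (IRQ1, PC=1), enter IRQ1 at PC=0 (depth now 2)
Event 26 (EXEC): [IRQ1] PC=0: DEC 3 -> ACC=1
Event 27 (EXEC): [IRQ1] PC=1: INC 1 -> ACC=2
Event 28 (EXEC): [IRQ1] PC=2: IRET -> resume IRQ1 at PC=1 (depth now 1)
Event 29 (EXEC): [IRQ1] PC=1: INC 1 -> ACC=3
Event 30 (EXEC): [IRQ1] PC=2: IRET -> resume MAIN at PC=5 (depth now 0)
Event 31 (EXEC): [MAIN] PC=5: INC 2 -> ACC=5
Event 32 (EXEC): [MAIN] PC=6: INC 4 -> ACC=9
Event 33 (EXEC): [MAIN] PC=7: HALT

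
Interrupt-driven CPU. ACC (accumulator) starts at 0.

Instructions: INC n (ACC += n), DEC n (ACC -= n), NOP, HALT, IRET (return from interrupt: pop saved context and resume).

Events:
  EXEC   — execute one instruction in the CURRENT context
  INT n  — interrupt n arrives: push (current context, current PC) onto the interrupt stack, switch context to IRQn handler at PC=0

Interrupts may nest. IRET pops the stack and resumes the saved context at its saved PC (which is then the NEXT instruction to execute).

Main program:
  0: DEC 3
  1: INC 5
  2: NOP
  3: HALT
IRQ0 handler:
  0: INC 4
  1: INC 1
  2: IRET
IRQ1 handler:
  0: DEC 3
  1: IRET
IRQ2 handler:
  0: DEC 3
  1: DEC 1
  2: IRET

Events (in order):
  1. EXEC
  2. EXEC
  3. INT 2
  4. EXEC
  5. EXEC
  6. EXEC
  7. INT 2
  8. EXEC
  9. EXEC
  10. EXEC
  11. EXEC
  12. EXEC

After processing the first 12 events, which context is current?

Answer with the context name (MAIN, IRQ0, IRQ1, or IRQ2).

Event 1 (EXEC): [MAIN] PC=0: DEC 3 -> ACC=-3
Event 2 (EXEC): [MAIN] PC=1: INC 5 -> ACC=2
Event 3 (INT 2): INT 2 arrives: push (MAIN, PC=2), enter IRQ2 at PC=0 (depth now 1)
Event 4 (EXEC): [IRQ2] PC=0: DEC 3 -> ACC=-1
Event 5 (EXEC): [IRQ2] PC=1: DEC 1 -> ACC=-2
Event 6 (EXEC): [IRQ2] PC=2: IRET -> resume MAIN at PC=2 (depth now 0)
Event 7 (INT 2): INT 2 arrives: push (MAIN, PC=2), enter IRQ2 at PC=0 (depth now 1)
Event 8 (EXEC): [IRQ2] PC=0: DEC 3 -> ACC=-5
Event 9 (EXEC): [IRQ2] PC=1: DEC 1 -> ACC=-6
Event 10 (EXEC): [IRQ2] PC=2: IRET -> resume MAIN at PC=2 (depth now 0)
Event 11 (EXEC): [MAIN] PC=2: NOP
Event 12 (EXEC): [MAIN] PC=3: HALT

Answer: MAIN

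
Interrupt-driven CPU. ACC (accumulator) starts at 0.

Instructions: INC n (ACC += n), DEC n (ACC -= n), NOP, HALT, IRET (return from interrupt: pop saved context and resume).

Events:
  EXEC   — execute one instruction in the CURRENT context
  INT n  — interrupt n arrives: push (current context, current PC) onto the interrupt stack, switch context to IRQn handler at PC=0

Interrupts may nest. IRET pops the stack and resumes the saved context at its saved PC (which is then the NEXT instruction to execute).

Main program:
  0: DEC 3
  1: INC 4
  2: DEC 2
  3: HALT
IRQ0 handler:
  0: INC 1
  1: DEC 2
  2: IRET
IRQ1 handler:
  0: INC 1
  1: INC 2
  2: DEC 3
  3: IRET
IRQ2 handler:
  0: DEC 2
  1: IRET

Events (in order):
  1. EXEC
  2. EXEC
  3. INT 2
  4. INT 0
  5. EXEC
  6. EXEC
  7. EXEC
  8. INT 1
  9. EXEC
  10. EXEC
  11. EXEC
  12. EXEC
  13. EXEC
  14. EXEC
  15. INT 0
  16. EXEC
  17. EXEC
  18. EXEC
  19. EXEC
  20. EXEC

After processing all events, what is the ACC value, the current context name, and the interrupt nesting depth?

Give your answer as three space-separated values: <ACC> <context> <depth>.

Event 1 (EXEC): [MAIN] PC=0: DEC 3 -> ACC=-3
Event 2 (EXEC): [MAIN] PC=1: INC 4 -> ACC=1
Event 3 (INT 2): INT 2 arrives: push (MAIN, PC=2), enter IRQ2 at PC=0 (depth now 1)
Event 4 (INT 0): INT 0 arrives: push (IRQ2, PC=0), enter IRQ0 at PC=0 (depth now 2)
Event 5 (EXEC): [IRQ0] PC=0: INC 1 -> ACC=2
Event 6 (EXEC): [IRQ0] PC=1: DEC 2 -> ACC=0
Event 7 (EXEC): [IRQ0] PC=2: IRET -> resume IRQ2 at PC=0 (depth now 1)
Event 8 (INT 1): INT 1 arrives: push (IRQ2, PC=0), enter IRQ1 at PC=0 (depth now 2)
Event 9 (EXEC): [IRQ1] PC=0: INC 1 -> ACC=1
Event 10 (EXEC): [IRQ1] PC=1: INC 2 -> ACC=3
Event 11 (EXEC): [IRQ1] PC=2: DEC 3 -> ACC=0
Event 12 (EXEC): [IRQ1] PC=3: IRET -> resume IRQ2 at PC=0 (depth now 1)
Event 13 (EXEC): [IRQ2] PC=0: DEC 2 -> ACC=-2
Event 14 (EXEC): [IRQ2] PC=1: IRET -> resume MAIN at PC=2 (depth now 0)
Event 15 (INT 0): INT 0 arrives: push (MAIN, PC=2), enter IRQ0 at PC=0 (depth now 1)
Event 16 (EXEC): [IRQ0] PC=0: INC 1 -> ACC=-1
Event 17 (EXEC): [IRQ0] PC=1: DEC 2 -> ACC=-3
Event 18 (EXEC): [IRQ0] PC=2: IRET -> resume MAIN at PC=2 (depth now 0)
Event 19 (EXEC): [MAIN] PC=2: DEC 2 -> ACC=-5
Event 20 (EXEC): [MAIN] PC=3: HALT

Answer: -5 MAIN 0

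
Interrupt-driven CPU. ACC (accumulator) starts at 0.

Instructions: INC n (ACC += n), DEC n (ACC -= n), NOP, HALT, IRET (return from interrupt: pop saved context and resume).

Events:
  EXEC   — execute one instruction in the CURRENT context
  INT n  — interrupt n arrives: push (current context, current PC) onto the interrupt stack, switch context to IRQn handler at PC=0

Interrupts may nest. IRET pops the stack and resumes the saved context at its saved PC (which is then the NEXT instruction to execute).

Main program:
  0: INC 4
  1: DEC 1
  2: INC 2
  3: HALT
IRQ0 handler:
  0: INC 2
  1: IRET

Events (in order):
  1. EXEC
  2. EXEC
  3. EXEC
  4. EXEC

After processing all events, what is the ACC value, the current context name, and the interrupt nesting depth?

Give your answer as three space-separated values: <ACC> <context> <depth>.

Answer: 5 MAIN 0

Derivation:
Event 1 (EXEC): [MAIN] PC=0: INC 4 -> ACC=4
Event 2 (EXEC): [MAIN] PC=1: DEC 1 -> ACC=3
Event 3 (EXEC): [MAIN] PC=2: INC 2 -> ACC=5
Event 4 (EXEC): [MAIN] PC=3: HALT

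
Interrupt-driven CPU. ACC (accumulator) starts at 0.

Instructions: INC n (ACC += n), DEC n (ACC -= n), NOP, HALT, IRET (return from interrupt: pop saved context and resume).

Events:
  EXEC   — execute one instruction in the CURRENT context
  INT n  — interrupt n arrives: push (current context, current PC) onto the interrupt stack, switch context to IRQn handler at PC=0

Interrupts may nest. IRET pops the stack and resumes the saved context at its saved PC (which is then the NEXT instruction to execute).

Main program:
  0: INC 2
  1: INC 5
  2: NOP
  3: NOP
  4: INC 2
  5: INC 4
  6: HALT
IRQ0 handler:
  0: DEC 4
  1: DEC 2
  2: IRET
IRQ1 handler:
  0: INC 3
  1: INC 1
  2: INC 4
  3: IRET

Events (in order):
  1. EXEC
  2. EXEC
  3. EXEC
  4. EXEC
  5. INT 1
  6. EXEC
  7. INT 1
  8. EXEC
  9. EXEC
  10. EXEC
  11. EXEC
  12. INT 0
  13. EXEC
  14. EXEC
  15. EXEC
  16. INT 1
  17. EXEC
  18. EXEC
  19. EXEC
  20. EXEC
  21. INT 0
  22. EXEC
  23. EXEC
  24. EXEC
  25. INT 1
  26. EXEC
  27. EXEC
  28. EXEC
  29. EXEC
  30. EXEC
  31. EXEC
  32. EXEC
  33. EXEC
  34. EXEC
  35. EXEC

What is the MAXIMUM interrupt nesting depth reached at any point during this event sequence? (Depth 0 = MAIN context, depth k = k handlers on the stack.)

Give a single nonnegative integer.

Answer: 2

Derivation:
Event 1 (EXEC): [MAIN] PC=0: INC 2 -> ACC=2 [depth=0]
Event 2 (EXEC): [MAIN] PC=1: INC 5 -> ACC=7 [depth=0]
Event 3 (EXEC): [MAIN] PC=2: NOP [depth=0]
Event 4 (EXEC): [MAIN] PC=3: NOP [depth=0]
Event 5 (INT 1): INT 1 arrives: push (MAIN, PC=4), enter IRQ1 at PC=0 (depth now 1) [depth=1]
Event 6 (EXEC): [IRQ1] PC=0: INC 3 -> ACC=10 [depth=1]
Event 7 (INT 1): INT 1 arrives: push (IRQ1, PC=1), enter IRQ1 at PC=0 (depth now 2) [depth=2]
Event 8 (EXEC): [IRQ1] PC=0: INC 3 -> ACC=13 [depth=2]
Event 9 (EXEC): [IRQ1] PC=1: INC 1 -> ACC=14 [depth=2]
Event 10 (EXEC): [IRQ1] PC=2: INC 4 -> ACC=18 [depth=2]
Event 11 (EXEC): [IRQ1] PC=3: IRET -> resume IRQ1 at PC=1 (depth now 1) [depth=1]
Event 12 (INT 0): INT 0 arrives: push (IRQ1, PC=1), enter IRQ0 at PC=0 (depth now 2) [depth=2]
Event 13 (EXEC): [IRQ0] PC=0: DEC 4 -> ACC=14 [depth=2]
Event 14 (EXEC): [IRQ0] PC=1: DEC 2 -> ACC=12 [depth=2]
Event 15 (EXEC): [IRQ0] PC=2: IRET -> resume IRQ1 at PC=1 (depth now 1) [depth=1]
Event 16 (INT 1): INT 1 arrives: push (IRQ1, PC=1), enter IRQ1 at PC=0 (depth now 2) [depth=2]
Event 17 (EXEC): [IRQ1] PC=0: INC 3 -> ACC=15 [depth=2]
Event 18 (EXEC): [IRQ1] PC=1: INC 1 -> ACC=16 [depth=2]
Event 19 (EXEC): [IRQ1] PC=2: INC 4 -> ACC=20 [depth=2]
Event 20 (EXEC): [IRQ1] PC=3: IRET -> resume IRQ1 at PC=1 (depth now 1) [depth=1]
Event 21 (INT 0): INT 0 arrives: push (IRQ1, PC=1), enter IRQ0 at PC=0 (depth now 2) [depth=2]
Event 22 (EXEC): [IRQ0] PC=0: DEC 4 -> ACC=16 [depth=2]
Event 23 (EXEC): [IRQ0] PC=1: DEC 2 -> ACC=14 [depth=2]
Event 24 (EXEC): [IRQ0] PC=2: IRET -> resume IRQ1 at PC=1 (depth now 1) [depth=1]
Event 25 (INT 1): INT 1 arrives: push (IRQ1, PC=1), enter IRQ1 at PC=0 (depth now 2) [depth=2]
Event 26 (EXEC): [IRQ1] PC=0: INC 3 -> ACC=17 [depth=2]
Event 27 (EXEC): [IRQ1] PC=1: INC 1 -> ACC=18 [depth=2]
Event 28 (EXEC): [IRQ1] PC=2: INC 4 -> ACC=22 [depth=2]
Event 29 (EXEC): [IRQ1] PC=3: IRET -> resume IRQ1 at PC=1 (depth now 1) [depth=1]
Event 30 (EXEC): [IRQ1] PC=1: INC 1 -> ACC=23 [depth=1]
Event 31 (EXEC): [IRQ1] PC=2: INC 4 -> ACC=27 [depth=1]
Event 32 (EXEC): [IRQ1] PC=3: IRET -> resume MAIN at PC=4 (depth now 0) [depth=0]
Event 33 (EXEC): [MAIN] PC=4: INC 2 -> ACC=29 [depth=0]
Event 34 (EXEC): [MAIN] PC=5: INC 4 -> ACC=33 [depth=0]
Event 35 (EXEC): [MAIN] PC=6: HALT [depth=0]
Max depth observed: 2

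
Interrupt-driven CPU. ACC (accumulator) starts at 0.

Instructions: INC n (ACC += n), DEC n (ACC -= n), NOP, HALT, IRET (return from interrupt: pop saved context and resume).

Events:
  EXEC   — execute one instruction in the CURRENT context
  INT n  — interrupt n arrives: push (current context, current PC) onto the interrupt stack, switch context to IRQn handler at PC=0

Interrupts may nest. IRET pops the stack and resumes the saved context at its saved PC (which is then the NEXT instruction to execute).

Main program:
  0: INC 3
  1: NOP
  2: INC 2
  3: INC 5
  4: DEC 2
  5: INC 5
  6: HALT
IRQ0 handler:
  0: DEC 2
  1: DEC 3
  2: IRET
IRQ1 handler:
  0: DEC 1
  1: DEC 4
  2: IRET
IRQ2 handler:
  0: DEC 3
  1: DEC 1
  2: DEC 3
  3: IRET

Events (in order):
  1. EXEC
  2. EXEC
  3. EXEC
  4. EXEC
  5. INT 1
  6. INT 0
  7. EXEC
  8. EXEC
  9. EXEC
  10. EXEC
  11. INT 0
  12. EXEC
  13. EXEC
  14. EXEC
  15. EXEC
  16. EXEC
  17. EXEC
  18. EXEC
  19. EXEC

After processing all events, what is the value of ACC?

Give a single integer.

Event 1 (EXEC): [MAIN] PC=0: INC 3 -> ACC=3
Event 2 (EXEC): [MAIN] PC=1: NOP
Event 3 (EXEC): [MAIN] PC=2: INC 2 -> ACC=5
Event 4 (EXEC): [MAIN] PC=3: INC 5 -> ACC=10
Event 5 (INT 1): INT 1 arrives: push (MAIN, PC=4), enter IRQ1 at PC=0 (depth now 1)
Event 6 (INT 0): INT 0 arrives: push (IRQ1, PC=0), enter IRQ0 at PC=0 (depth now 2)
Event 7 (EXEC): [IRQ0] PC=0: DEC 2 -> ACC=8
Event 8 (EXEC): [IRQ0] PC=1: DEC 3 -> ACC=5
Event 9 (EXEC): [IRQ0] PC=2: IRET -> resume IRQ1 at PC=0 (depth now 1)
Event 10 (EXEC): [IRQ1] PC=0: DEC 1 -> ACC=4
Event 11 (INT 0): INT 0 arrives: push (IRQ1, PC=1), enter IRQ0 at PC=0 (depth now 2)
Event 12 (EXEC): [IRQ0] PC=0: DEC 2 -> ACC=2
Event 13 (EXEC): [IRQ0] PC=1: DEC 3 -> ACC=-1
Event 14 (EXEC): [IRQ0] PC=2: IRET -> resume IRQ1 at PC=1 (depth now 1)
Event 15 (EXEC): [IRQ1] PC=1: DEC 4 -> ACC=-5
Event 16 (EXEC): [IRQ1] PC=2: IRET -> resume MAIN at PC=4 (depth now 0)
Event 17 (EXEC): [MAIN] PC=4: DEC 2 -> ACC=-7
Event 18 (EXEC): [MAIN] PC=5: INC 5 -> ACC=-2
Event 19 (EXEC): [MAIN] PC=6: HALT

Answer: -2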